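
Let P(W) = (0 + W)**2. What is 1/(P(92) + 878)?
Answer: 1/9342 ≈ 0.00010704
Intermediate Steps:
P(W) = W**2
1/(P(92) + 878) = 1/(92**2 + 878) = 1/(8464 + 878) = 1/9342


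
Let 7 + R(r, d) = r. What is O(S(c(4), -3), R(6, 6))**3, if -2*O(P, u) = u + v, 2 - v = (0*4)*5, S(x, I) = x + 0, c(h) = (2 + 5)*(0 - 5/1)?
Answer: -1/8 ≈ -0.12500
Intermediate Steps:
c(h) = -35 (c(h) = 7*(0 - 5*1) = 7*(0 - 5) = 7*(-5) = -35)
R(r, d) = -7 + r
S(x, I) = x
v = 2 (v = 2 - 0*4*5 = 2 - 0*5 = 2 - 1*0 = 2 + 0 = 2)
O(P, u) = -1 - u/2 (O(P, u) = -(u + 2)/2 = -(2 + u)/2 = -1 - u/2)
O(S(c(4), -3), R(6, 6))**3 = (-1 - (-7 + 6)/2)**3 = (-1 - 1/2*(-1))**3 = (-1 + 1/2)**3 = (-1/2)**3 = -1/8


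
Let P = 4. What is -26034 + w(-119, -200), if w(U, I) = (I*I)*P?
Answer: 133966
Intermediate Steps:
w(U, I) = 4*I² (w(U, I) = (I*I)*4 = I²*4 = 4*I²)
-26034 + w(-119, -200) = -26034 + 4*(-200)² = -26034 + 4*40000 = -26034 + 160000 = 133966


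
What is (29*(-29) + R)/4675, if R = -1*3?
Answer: -844/4675 ≈ -0.18053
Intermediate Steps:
R = -3
(29*(-29) + R)/4675 = (29*(-29) - 3)/4675 = (-841 - 3)*(1/4675) = -844*1/4675 = -844/4675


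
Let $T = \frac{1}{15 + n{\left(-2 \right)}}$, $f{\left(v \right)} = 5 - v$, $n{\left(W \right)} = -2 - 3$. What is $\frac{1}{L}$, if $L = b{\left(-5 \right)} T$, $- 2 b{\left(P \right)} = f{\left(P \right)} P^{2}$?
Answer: $- \frac{2}{25} \approx -0.08$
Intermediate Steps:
$n{\left(W \right)} = -5$
$b{\left(P \right)} = - \frac{P^{2} \left(5 - P\right)}{2}$ ($b{\left(P \right)} = - \frac{\left(5 - P\right) P^{2}}{2} = - \frac{P^{2} \left(5 - P\right)}{2}$)
$T = \frac{1}{10}$ ($T = \frac{1}{15 - 5} = \frac{1}{10} \approx 0.1$)
$L = - \frac{25}{2}$ ($L = \frac{\left(-5\right)^{2} \left(-5 - 5\right)}{2} \cdot \frac{1}{10} = \frac{1}{2} \cdot 25 \left(-10\right) \frac{1}{10} = \left(-125\right) \frac{1}{10} = - \frac{25}{2} \approx -12.5$)
$\frac{1}{L} = \frac{1}{- \frac{25}{2}} = - \frac{2}{25}$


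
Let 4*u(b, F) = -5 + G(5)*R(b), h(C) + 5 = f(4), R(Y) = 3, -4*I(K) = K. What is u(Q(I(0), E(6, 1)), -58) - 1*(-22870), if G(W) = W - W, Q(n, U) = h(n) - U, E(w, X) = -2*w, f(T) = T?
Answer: 91475/4 ≈ 22869.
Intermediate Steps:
I(K) = -K/4
h(C) = -1 (h(C) = -5 + 4 = -1)
Q(n, U) = -1 - U
G(W) = 0
u(b, F) = -5/4 (u(b, F) = (-5 + 0*3)/4 = (-5 + 0)/4 = (¼)*(-5) = -5/4)
u(Q(I(0), E(6, 1)), -58) - 1*(-22870) = -5/4 - 1*(-22870) = -5/4 + 22870 = 91475/4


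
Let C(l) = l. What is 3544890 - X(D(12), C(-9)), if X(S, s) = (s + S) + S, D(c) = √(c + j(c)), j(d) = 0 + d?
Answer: 3544899 - 4*√6 ≈ 3.5449e+6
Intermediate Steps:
j(d) = d
D(c) = √2*√c (D(c) = √(c + c) = √(2*c) = √2*√c)
X(S, s) = s + 2*S (X(S, s) = (S + s) + S = s + 2*S)
3544890 - X(D(12), C(-9)) = 3544890 - (-9 + 2*(√2*√12)) = 3544890 - (-9 + 2*(√2*(2*√3))) = 3544890 - (-9 + 2*(2*√6)) = 3544890 - (-9 + 4*√6) = 3544890 + (9 - 4*√6) = 3544899 - 4*√6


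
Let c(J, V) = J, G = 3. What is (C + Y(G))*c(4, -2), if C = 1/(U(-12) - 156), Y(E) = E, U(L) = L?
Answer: 503/42 ≈ 11.976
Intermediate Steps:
C = -1/168 (C = 1/(-12 - 156) = 1/(-168) = -1/168 ≈ -0.0059524)
(C + Y(G))*c(4, -2) = (-1/168 + 3)*4 = (503/168)*4 = 503/42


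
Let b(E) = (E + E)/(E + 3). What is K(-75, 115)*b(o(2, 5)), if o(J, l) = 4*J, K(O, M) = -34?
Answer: -544/11 ≈ -49.455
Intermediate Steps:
b(E) = 2*E/(3 + E) (b(E) = (2*E)/(3 + E) = 2*E/(3 + E))
K(-75, 115)*b(o(2, 5)) = -68*4*2/(3 + 4*2) = -68*8/(3 + 8) = -68*8/11 = -34*16/11 = -544/11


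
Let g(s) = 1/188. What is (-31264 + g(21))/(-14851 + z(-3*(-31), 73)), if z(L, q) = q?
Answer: 5877631/2778264 ≈ 2.1156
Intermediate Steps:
g(s) = 1/188
(-31264 + g(21))/(-14851 + z(-3*(-31), 73)) = (-31264 + 1/188)/(-14851 + 73) = -5877631/188/(-14778) = -5877631/188*(-1/14778) = 5877631/2778264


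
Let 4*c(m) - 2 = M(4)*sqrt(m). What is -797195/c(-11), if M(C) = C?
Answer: 1594390*I/(-I + 2*sqrt(11)) ≈ -35431.0 + 2.3502e+5*I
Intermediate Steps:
c(m) = 1/2 + sqrt(m) (c(m) = 1/2 + (4*sqrt(m))/4 = 1/2 + sqrt(m))
-797195/c(-11) = -797195/(1/2 + sqrt(-11)) = -797195/(1/2 + I*sqrt(11))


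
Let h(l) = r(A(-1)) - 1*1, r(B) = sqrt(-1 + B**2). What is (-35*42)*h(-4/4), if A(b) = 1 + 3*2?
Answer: 1470 - 5880*sqrt(3) ≈ -8714.5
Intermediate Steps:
A(b) = 7 (A(b) = 1 + 6 = 7)
h(l) = -1 + 4*sqrt(3) (h(l) = sqrt(-1 + 7**2) - 1*1 = sqrt(-1 + 49) - 1 = sqrt(48) - 1 = 4*sqrt(3) - 1 = -1 + 4*sqrt(3))
(-35*42)*h(-4/4) = (-35*42)*(-1 + 4*sqrt(3)) = -1470*(-1 + 4*sqrt(3)) = 1470 - 5880*sqrt(3)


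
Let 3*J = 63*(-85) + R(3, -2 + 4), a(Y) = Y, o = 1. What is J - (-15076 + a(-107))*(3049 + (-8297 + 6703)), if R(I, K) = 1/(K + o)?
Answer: 198805321/9 ≈ 2.2089e+7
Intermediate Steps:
R(I, K) = 1/(1 + K) (R(I, K) = 1/(K + 1) = 1/(1 + K))
J = -16064/9 (J = (63*(-85) + 1/(1 + (-2 + 4)))/3 = (-5355 + 1/(1 + 2))/3 = (-5355 + 1/3)/3 = (-5355 + ⅓)/3 = (⅓)*(-16064/3) = -16064/9 ≈ -1784.9)
J - (-15076 + a(-107))*(3049 + (-8297 + 6703)) = -16064/9 - (-15076 - 107)*(3049 + (-8297 + 6703)) = -16064/9 - (-15183)*(3049 - 1594) = -16064/9 - (-15183)*1455 = -16064/9 - 1*(-22091265) = -16064/9 + 22091265 = 198805321/9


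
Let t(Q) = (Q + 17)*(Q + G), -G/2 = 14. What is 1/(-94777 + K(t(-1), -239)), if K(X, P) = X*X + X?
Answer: 1/120055 ≈ 8.3295e-6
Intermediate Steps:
G = -28 (G = -2*14 = -28)
t(Q) = (-28 + Q)*(17 + Q) (t(Q) = (Q + 17)*(Q - 28) = (17 + Q)*(-28 + Q) = (-28 + Q)*(17 + Q))
K(X, P) = X + X² (K(X, P) = X² + X = X + X²)
1/(-94777 + K(t(-1), -239)) = 1/(-94777 + (-476 + (-1)² - 11*(-1))*(1 + (-476 + (-1)² - 11*(-1)))) = 1/(-94777 + (-476 + 1 + 11)*(1 + (-476 + 1 + 11))) = 1/(-94777 - 464*(1 - 464)) = 1/(-94777 - 464*(-463)) = 1/(-94777 + 214832) = 1/120055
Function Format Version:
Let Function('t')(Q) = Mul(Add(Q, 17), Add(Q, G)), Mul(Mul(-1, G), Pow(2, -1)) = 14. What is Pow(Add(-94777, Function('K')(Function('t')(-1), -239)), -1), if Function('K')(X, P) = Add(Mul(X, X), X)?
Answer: Rational(1, 120055) ≈ 8.3295e-6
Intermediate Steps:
G = -28 (G = Mul(-2, 14) = -28)
Function('t')(Q) = Mul(Add(-28, Q), Add(17, Q)) (Function('t')(Q) = Mul(Add(Q, 17), Add(Q, -28)) = Mul(Add(17, Q), Add(-28, Q)) = Mul(Add(-28, Q), Add(17, Q)))
Function('K')(X, P) = Add(X, Pow(X, 2)) (Function('K')(X, P) = Add(Pow(X, 2), X) = Add(X, Pow(X, 2)))
Pow(Add(-94777, Function('K')(Function('t')(-1), -239)), -1) = Pow(Add(-94777, Mul(Add(-476, Pow(-1, 2), Mul(-11, -1)), Add(1, Add(-476, Pow(-1, 2), Mul(-11, -1))))), -1) = Pow(Add(-94777, Mul(Add(-476, 1, 11), Add(1, Add(-476, 1, 11)))), -1) = Pow(Add(-94777, Mul(-464, Add(1, -464))), -1) = Pow(Add(-94777, Mul(-464, -463)), -1) = Pow(Add(-94777, 214832), -1) = Pow(120055, -1) = Rational(1, 120055)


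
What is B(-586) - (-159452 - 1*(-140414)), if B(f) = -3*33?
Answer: 18939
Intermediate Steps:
B(f) = -99
B(-586) - (-159452 - 1*(-140414)) = -99 - (-159452 - 1*(-140414)) = -99 - (-159452 + 140414) = -99 - 1*(-19038) = -99 + 19038 = 18939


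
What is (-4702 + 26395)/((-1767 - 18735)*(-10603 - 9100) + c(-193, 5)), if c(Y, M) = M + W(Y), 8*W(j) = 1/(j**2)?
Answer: 6464340456/120374139870713 ≈ 5.3702e-5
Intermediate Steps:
W(j) = 1/(8*j**2) (W(j) = 1/(8*(j**2)) = 1/(8*j**2))
c(Y, M) = M + 1/(8*Y**2)
(-4702 + 26395)/((-1767 - 18735)*(-10603 - 9100) + c(-193, 5)) = (-4702 + 26395)/((-1767 - 18735)*(-10603 - 9100) + (5 + (1/8)/(-193)**2)) = 21693/(-20502*(-19703) + (5 + (1/8)*(1/37249))) = 21693/(403950906 + (5 + 1/297992)) = 21693/(403950906 + 1489961/297992) = 21693/(120374139870713/297992) = 21693*(297992/120374139870713) = 6464340456/120374139870713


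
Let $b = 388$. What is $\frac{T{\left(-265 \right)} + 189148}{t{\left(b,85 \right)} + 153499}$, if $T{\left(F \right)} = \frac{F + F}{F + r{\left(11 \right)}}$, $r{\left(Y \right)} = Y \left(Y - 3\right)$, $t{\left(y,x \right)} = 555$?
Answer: $\frac{16739863}{13633779} \approx 1.2278$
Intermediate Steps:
$r{\left(Y \right)} = Y \left(-3 + Y\right)$
$T{\left(F \right)} = \frac{2 F}{88 + F}$ ($T{\left(F \right)} = \frac{F + F}{F + 11 \left(-3 + 11\right)} = \frac{2 F}{F + 11 \cdot 8} = \frac{2 F}{F + 88} = \frac{2 F}{88 + F}$)
$\frac{T{\left(-265 \right)} + 189148}{t{\left(b,85 \right)} + 153499} = \frac{2 \left(-265\right) \frac{1}{88 - 265} + 189148}{555 + 153499} = \frac{2 \left(-265\right) \frac{1}{-177} + 189148}{154054} = \left(2 \left(-265\right) \left(- \frac{1}{177}\right) + 189148\right) \frac{1}{154054} = \left(\frac{530}{177} + 189148\right) \frac{1}{154054} = \frac{33479726}{177} \cdot \frac{1}{154054} = \frac{16739863}{13633779}$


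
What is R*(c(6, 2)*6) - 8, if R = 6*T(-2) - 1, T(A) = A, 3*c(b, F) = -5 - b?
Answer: 278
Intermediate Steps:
c(b, F) = -5/3 - b/3 (c(b, F) = (-5 - b)/3 = -5/3 - b/3)
R = -13 (R = 6*(-2) - 1 = -12 - 1 = -13)
R*(c(6, 2)*6) - 8 = -13*(-5/3 - 1/3*6)*6 - 8 = -13*(-5/3 - 2)*6 - 8 = -(-143)*6/3 - 8 = -13*(-22) - 8 = 286 - 8 = 278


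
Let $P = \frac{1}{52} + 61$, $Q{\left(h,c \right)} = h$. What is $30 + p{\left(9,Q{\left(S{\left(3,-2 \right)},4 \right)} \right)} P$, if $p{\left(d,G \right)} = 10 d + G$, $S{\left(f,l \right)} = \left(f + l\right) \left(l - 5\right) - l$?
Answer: $\frac{271265}{52} \approx 5216.6$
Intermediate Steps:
$S{\left(f,l \right)} = - l + \left(-5 + l\right) \left(f + l\right)$ ($S{\left(f,l \right)} = \left(f + l\right) \left(-5 + l\right) - l = \left(-5 + l\right) \left(f + l\right) - l = - l + \left(-5 + l\right) \left(f + l\right)$)
$P = \frac{3173}{52}$ ($P = \frac{1}{52} + 61 = \frac{3173}{52} \approx 61.019$)
$p{\left(d,G \right)} = G + 10 d$
$30 + p{\left(9,Q{\left(S{\left(3,-2 \right)},4 \right)} \right)} P = 30 + \left(\left(\left(-2\right)^{2} - -12 - 15 + 3 \left(-2\right)\right) + 10 \cdot 9\right) \frac{3173}{52} = 30 + \left(\left(4 + 12 - 15 - 6\right) + 90\right) \frac{3173}{52} = 30 + \left(-5 + 90\right) \frac{3173}{52} = 30 + 85 \cdot \frac{3173}{52} = 30 + \frac{269705}{52} = \frac{271265}{52}$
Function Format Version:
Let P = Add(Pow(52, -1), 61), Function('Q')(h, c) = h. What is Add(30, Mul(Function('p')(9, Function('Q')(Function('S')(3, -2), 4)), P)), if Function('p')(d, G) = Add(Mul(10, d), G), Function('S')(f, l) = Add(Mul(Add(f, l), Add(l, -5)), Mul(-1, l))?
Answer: Rational(271265, 52) ≈ 5216.6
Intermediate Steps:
Function('S')(f, l) = Add(Mul(-1, l), Mul(Add(-5, l), Add(f, l))) (Function('S')(f, l) = Add(Mul(Add(f, l), Add(-5, l)), Mul(-1, l)) = Add(Mul(Add(-5, l), Add(f, l)), Mul(-1, l)) = Add(Mul(-1, l), Mul(Add(-5, l), Add(f, l))))
P = Rational(3173, 52) (P = Add(Rational(1, 52), 61) = Rational(3173, 52) ≈ 61.019)
Function('p')(d, G) = Add(G, Mul(10, d))
Add(30, Mul(Function('p')(9, Function('Q')(Function('S')(3, -2), 4)), P)) = Add(30, Mul(Add(Add(Pow(-2, 2), Mul(-6, -2), Mul(-5, 3), Mul(3, -2)), Mul(10, 9)), Rational(3173, 52))) = Add(30, Mul(Add(Add(4, 12, -15, -6), 90), Rational(3173, 52))) = Add(30, Mul(Add(-5, 90), Rational(3173, 52))) = Add(30, Mul(85, Rational(3173, 52))) = Add(30, Rational(269705, 52)) = Rational(271265, 52)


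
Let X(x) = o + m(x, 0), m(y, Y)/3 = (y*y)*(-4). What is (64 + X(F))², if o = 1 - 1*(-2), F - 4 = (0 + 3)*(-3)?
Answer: 54289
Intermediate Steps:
F = -5 (F = 4 + (0 + 3)*(-3) = 4 + 3*(-3) = 4 - 9 = -5)
o = 3 (o = 1 + 2 = 3)
m(y, Y) = -12*y² (m(y, Y) = 3*((y*y)*(-4)) = 3*(y²*(-4)) = 3*(-4*y²) = -12*y²)
X(x) = 3 - 12*x²
(64 + X(F))² = (64 + (3 - 12*(-5)²))² = (64 + (3 - 12*25))² = (64 + (3 - 300))² = (64 - 297)² = (-233)² = 54289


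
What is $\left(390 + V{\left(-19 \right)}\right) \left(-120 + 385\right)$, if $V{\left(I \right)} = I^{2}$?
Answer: $199015$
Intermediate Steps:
$\left(390 + V{\left(-19 \right)}\right) \left(-120 + 385\right) = \left(390 + \left(-19\right)^{2}\right) \left(-120 + 385\right) = \left(390 + 361\right) 265 = 751 \cdot 265 = 199015$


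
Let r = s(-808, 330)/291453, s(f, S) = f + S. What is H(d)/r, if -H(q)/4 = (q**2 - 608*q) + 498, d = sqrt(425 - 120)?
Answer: 468073518/239 - 354406848*sqrt(305)/239 ≈ -2.3939e+7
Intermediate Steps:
s(f, S) = S + f
d = sqrt(305) ≈ 17.464
H(q) = -1992 - 4*q**2 + 2432*q (H(q) = -4*((q**2 - 608*q) + 498) = -4*(498 + q**2 - 608*q) = -1992 - 4*q**2 + 2432*q)
r = -478/291453 (r = (330 - 808)/291453 = -478*1/291453 = -478/291453 ≈ -0.0016401)
H(d)/r = (-1992 - 4*(sqrt(305))**2 + 2432*sqrt(305))/(-478/291453) = (-1992 - 4*305 + 2432*sqrt(305))*(-291453/478) = (-1992 - 1220 + 2432*sqrt(305))*(-291453/478) = (-3212 + 2432*sqrt(305))*(-291453/478) = 468073518/239 - 354406848*sqrt(305)/239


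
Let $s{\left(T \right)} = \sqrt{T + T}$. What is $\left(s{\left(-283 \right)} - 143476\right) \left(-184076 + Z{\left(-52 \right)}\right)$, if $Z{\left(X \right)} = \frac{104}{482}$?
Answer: $\frac{6364920189664}{241} - \frac{44362264 i \sqrt{566}}{241} \approx 2.641 \cdot 10^{10} - 4.3793 \cdot 10^{6} i$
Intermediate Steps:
$Z{\left(X \right)} = \frac{52}{241}$ ($Z{\left(X \right)} = 104 \cdot \frac{1}{482} = \frac{52}{241}$)
$s{\left(T \right)} = \sqrt{2} \sqrt{T}$ ($s{\left(T \right)} = \sqrt{2 T} = \sqrt{2} \sqrt{T}$)
$\left(s{\left(-283 \right)} - 143476\right) \left(-184076 + Z{\left(-52 \right)}\right) = \left(\sqrt{2} \sqrt{-283} - 143476\right) \left(-184076 + \frac{52}{241}\right) = \left(\sqrt{2} i \sqrt{283} - 143476\right) \left(- \frac{44362264}{241}\right) = \left(i \sqrt{566} - 143476\right) \left(- \frac{44362264}{241}\right) = \left(-143476 + i \sqrt{566}\right) \left(- \frac{44362264}{241}\right) = \frac{6364920189664}{241} - \frac{44362264 i \sqrt{566}}{241}$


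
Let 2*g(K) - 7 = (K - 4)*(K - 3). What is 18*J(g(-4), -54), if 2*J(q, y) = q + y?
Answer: -405/2 ≈ -202.50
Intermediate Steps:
g(K) = 7/2 + (-4 + K)*(-3 + K)/2 (g(K) = 7/2 + ((K - 4)*(K - 3))/2 = 7/2 + ((-4 + K)*(-3 + K))/2 = 7/2 + (-4 + K)*(-3 + K)/2)
J(q, y) = q/2 + y/2 (J(q, y) = (q + y)/2 = q/2 + y/2)
18*J(g(-4), -54) = 18*((19/2 + (½)*(-4)² - 7/2*(-4))/2 + (½)*(-54)) = 18*((19/2 + (½)*16 + 14)/2 - 27) = 18*((19/2 + 8 + 14)/2 - 27) = 18*((½)*(63/2) - 27) = 18*(63/4 - 27) = 18*(-45/4) = -405/2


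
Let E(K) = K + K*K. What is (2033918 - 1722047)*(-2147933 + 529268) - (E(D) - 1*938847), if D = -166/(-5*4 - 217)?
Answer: -28354882589614090/56169 ≈ -5.0481e+11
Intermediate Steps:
D = 166/237 (D = -166/(-20 - 217) = -166/(-237) = -166*(-1/237) = 166/237 ≈ 0.70042)
E(K) = K + K**2
(2033918 - 1722047)*(-2147933 + 529268) - (E(D) - 1*938847) = (2033918 - 1722047)*(-2147933 + 529268) - (166*(1 + 166/237)/237 - 1*938847) = 311871*(-1618665) - ((166/237)*(403/237) - 938847) = -504814672215 - (66898/56169 - 938847) = -504814672215 - 1*(-52734030245/56169) = -504814672215 + 52734030245/56169 = -28354882589614090/56169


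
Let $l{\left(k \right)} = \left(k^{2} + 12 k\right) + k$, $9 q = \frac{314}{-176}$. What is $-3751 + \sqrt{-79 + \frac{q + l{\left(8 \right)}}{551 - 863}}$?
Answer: $-3751 + \frac{i \sqrt{49891215}}{792} \approx -3751.0 + 8.9184 i$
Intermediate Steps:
$q = - \frac{157}{792}$ ($q = \frac{314 \frac{1}{-176}}{9} = \frac{314 \left(- \frac{1}{176}\right)}{9} = \frac{1}{9} \left(- \frac{157}{88}\right) = - \frac{157}{792} \approx -0.19823$)
$l{\left(k \right)} = k^{2} + 13 k$
$-3751 + \sqrt{-79 + \frac{q + l{\left(8 \right)}}{551 - 863}} = -3751 + \sqrt{-79 + \frac{- \frac{157}{792} + 8 \left(13 + 8\right)}{551 - 863}} = -3751 + \sqrt{-79 + \frac{- \frac{157}{792} + 8 \cdot 21}{-312}} = -3751 + \sqrt{-79 + \left(- \frac{157}{792} + 168\right) \left(- \frac{1}{312}\right)} = -3751 + \sqrt{-79 + \frac{132899}{792} \left(- \frac{1}{312}\right)} = -3751 + \sqrt{-79 - \frac{10223}{19008}} = -3751 + \sqrt{- \frac{1511855}{19008}} = -3751 + \frac{i \sqrt{49891215}}{792}$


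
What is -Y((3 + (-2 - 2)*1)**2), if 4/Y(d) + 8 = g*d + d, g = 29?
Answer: -2/11 ≈ -0.18182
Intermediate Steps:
Y(d) = 4/(-8 + 30*d) (Y(d) = 4/(-8 + (29*d + d)) = 4/(-8 + 30*d))
-Y((3 + (-2 - 2)*1)**2) = -2/(-4 + 15*(3 + (-2 - 2)*1)**2) = -2/(-4 + 15*(3 - 4*1)**2) = -2/(-4 + 15*(3 - 4)**2) = -2/(-4 + 15*(-1)**2) = -2/(-4 + 15*1) = -2/(-4 + 15) = -2/11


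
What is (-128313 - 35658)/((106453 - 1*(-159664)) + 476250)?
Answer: -163971/742367 ≈ -0.22088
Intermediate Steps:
(-128313 - 35658)/((106453 - 1*(-159664)) + 476250) = -163971/((106453 + 159664) + 476250) = -163971/(266117 + 476250) = -163971/742367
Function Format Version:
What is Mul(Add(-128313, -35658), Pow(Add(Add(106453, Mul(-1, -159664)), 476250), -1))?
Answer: Rational(-163971, 742367) ≈ -0.22088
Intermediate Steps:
Mul(Add(-128313, -35658), Pow(Add(Add(106453, Mul(-1, -159664)), 476250), -1)) = Mul(-163971, Pow(Add(Add(106453, 159664), 476250), -1)) = Mul(-163971, Pow(Add(266117, 476250), -1)) = Mul(-163971, Pow(742367, -1)) = Mul(-163971, Rational(1, 742367)) = Rational(-163971, 742367)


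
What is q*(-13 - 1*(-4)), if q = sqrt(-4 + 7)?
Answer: -9*sqrt(3) ≈ -15.588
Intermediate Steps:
q = sqrt(3) ≈ 1.7320
q*(-13 - 1*(-4)) = sqrt(3)*(-13 - 1*(-4)) = sqrt(3)*(-13 + 4) = sqrt(3)*(-9) = -9*sqrt(3)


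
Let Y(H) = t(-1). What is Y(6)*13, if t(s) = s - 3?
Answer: -52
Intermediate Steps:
t(s) = -3 + s
Y(H) = -4 (Y(H) = -3 - 1 = -4)
Y(6)*13 = -4*13 = -52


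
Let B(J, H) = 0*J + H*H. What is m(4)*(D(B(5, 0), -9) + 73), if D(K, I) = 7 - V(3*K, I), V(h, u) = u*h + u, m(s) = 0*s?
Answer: 0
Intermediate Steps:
m(s) = 0
V(h, u) = u + h*u (V(h, u) = h*u + u = u + h*u)
B(J, H) = H**2 (B(J, H) = 0 + H**2 = H**2)
D(K, I) = 7 - I*(1 + 3*K)
m(4)*(D(B(5, 0), -9) + 73) = 0*((7 - 1*(-9)*(1 + 3*0**2)) + 73) = 0*((7 - 1*(-9)*(1 + 3*0)) + 73) = 0*((7 - 1*(-9)*(1 + 0)) + 73) = 0*((7 - 1*(-9)*1) + 73) = 0*((7 + 9) + 73) = 0*(16 + 73) = 0*89 = 0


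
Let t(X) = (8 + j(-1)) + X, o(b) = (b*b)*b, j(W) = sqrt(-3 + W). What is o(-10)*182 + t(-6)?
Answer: -181998 + 2*I ≈ -1.82e+5 + 2.0*I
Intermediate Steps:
o(b) = b**3 (o(b) = b**2*b = b**3)
t(X) = 8 + X + 2*I (t(X) = (8 + sqrt(-3 - 1)) + X = (8 + sqrt(-4)) + X = (8 + 2*I) + X = 8 + X + 2*I)
o(-10)*182 + t(-6) = (-10)**3*182 + (8 - 6 + 2*I) = -1000*182 + (2 + 2*I) = -182000 + (2 + 2*I) = -181998 + 2*I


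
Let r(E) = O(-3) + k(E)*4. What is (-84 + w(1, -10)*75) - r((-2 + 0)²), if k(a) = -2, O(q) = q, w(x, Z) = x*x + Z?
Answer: -748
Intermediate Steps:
w(x, Z) = Z + x² (w(x, Z) = x² + Z = Z + x²)
r(E) = -11 (r(E) = -3 - 2*4 = -3 - 8 = -11)
(-84 + w(1, -10)*75) - r((-2 + 0)²) = (-84 + (-10 + 1²)*75) - 1*(-11) = (-84 + (-10 + 1)*75) + 11 = (-84 - 9*75) + 11 = (-84 - 675) + 11 = -759 + 11 = -748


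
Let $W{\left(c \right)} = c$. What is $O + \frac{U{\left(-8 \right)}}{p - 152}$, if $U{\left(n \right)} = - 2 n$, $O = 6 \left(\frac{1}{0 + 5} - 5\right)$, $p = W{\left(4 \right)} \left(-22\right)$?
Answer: $- \frac{433}{15} \approx -28.867$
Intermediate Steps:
$p = -88$ ($p = 4 \left(-22\right) = -88$)
$O = - \frac{144}{5}$ ($O = 6 \left(\frac{1}{5} - 5\right) = 6 \left(- \frac{24}{5}\right) = - \frac{144}{5} \approx -28.8$)
$O + \frac{U{\left(-8 \right)}}{p - 152} = - \frac{144}{5} + \frac{\left(-2\right) \left(-8\right)}{-88 - 152} = - \frac{144}{5} + \frac{1}{-240} \cdot 16 = - \frac{144}{5} - \frac{1}{15} = - \frac{433}{15}$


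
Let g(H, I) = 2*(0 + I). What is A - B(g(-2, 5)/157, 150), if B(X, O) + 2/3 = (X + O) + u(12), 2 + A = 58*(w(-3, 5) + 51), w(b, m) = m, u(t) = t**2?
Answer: 1390676/471 ≈ 2952.6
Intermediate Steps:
g(H, I) = 2*I
A = 3246 (A = -2 + 58*(5 + 51) = -2 + 58*56 = -2 + 3248 = 3246)
B(X, O) = 430/3 + O + X (B(X, O) = -2/3 + ((X + O) + 12**2) = -2/3 + ((O + X) + 144) = -2/3 + (144 + O + X) = 430/3 + O + X)
A - B(g(-2, 5)/157, 150) = 3246 - (430/3 + 150 + (2*5)/157) = 3246 - (430/3 + 150 + 10*(1/157)) = 3246 - (430/3 + 150 + 10/157) = 3246 - 1*138190/471 = 3246 - 138190/471 = 1390676/471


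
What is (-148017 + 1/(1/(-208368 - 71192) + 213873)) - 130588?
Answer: -16657886527289235/59790335879 ≈ -2.7861e+5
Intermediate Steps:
(-148017 + 1/(1/(-208368 - 71192) + 213873)) - 130588 = (-148017 + 1/(1/(-279560) + 213873)) - 130588 = (-148017 + 1/(-1/279560 + 213873)) - 130588 = (-148017 + 1/(59790335879/279560)) - 130588 = (-148017 + 279560/59790335879) - 130588 = -8849986145522383/59790335879 - 130588 = -16657886527289235/59790335879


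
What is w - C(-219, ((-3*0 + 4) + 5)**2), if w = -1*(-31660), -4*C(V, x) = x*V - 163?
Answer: 54369/2 ≈ 27185.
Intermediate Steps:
C(V, x) = 163/4 - V*x/4 (C(V, x) = -(x*V - 163)/4 = -(V*x - 163)/4 = -(-163 + V*x)/4 = 163/4 - V*x/4)
w = 31660
w - C(-219, ((-3*0 + 4) + 5)**2) = 31660 - (163/4 - 1/4*(-219)*((-3*0 + 4) + 5)**2) = 31660 - (163/4 - 1/4*(-219)*((0 + 4) + 5)**2) = 31660 - (163/4 - 1/4*(-219)*(4 + 5)**2) = 31660 - (163/4 - 1/4*(-219)*9**2) = 31660 - (163/4 - 1/4*(-219)*81) = 31660 - (163/4 + 17739/4) = 31660 - 1*8951/2 = 31660 - 8951/2 = 54369/2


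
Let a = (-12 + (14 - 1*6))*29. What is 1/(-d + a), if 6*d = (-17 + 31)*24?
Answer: -1/172 ≈ -0.0058140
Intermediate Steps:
a = -116 (a = (-12 + (14 - 6))*29 = (-12 + 8)*29 = -4*29 = -116)
d = 56 (d = ((-17 + 31)*24)/6 = (14*24)/6 = (⅙)*336 = 56)
1/(-d + a) = 1/(-1*56 - 116) = 1/(-56 - 116) = 1/(-172) = -1/172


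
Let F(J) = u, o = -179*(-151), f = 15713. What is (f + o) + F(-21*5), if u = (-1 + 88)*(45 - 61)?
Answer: 41350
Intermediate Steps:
o = 27029
u = -1392 (u = 87*(-16) = -1392)
F(J) = -1392
(f + o) + F(-21*5) = (15713 + 27029) - 1392 = 42742 - 1392 = 41350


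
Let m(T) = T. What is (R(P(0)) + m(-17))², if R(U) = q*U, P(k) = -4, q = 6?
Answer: 1681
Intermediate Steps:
R(U) = 6*U
(R(P(0)) + m(-17))² = (6*(-4) - 17)² = (-24 - 17)² = (-41)² = 1681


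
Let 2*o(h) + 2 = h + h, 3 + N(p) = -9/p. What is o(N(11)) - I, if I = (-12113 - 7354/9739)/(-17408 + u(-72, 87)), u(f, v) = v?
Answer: -10238263078/1855581409 ≈ -5.5175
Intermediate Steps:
N(p) = -3 - 9/p
o(h) = -1 + h (o(h) = -1 + (h + h)/2 = -1 + (2*h)/2 = -1 + h)
I = 117975861/168689219 (I = (-12113 - 7354/9739)/(-17408 + 87) = (-12113 - 7354*1/9739)/(-17321) = (-12113 - 7354/9739)*(-1/17321) = -117975861/9739*(-1/17321) = 117975861/168689219 ≈ 0.69937)
o(N(11)) - I = (-1 + (-3 - 9/11)) - 1*117975861/168689219 = (-1 + (-3 - 9*1/11)) - 117975861/168689219 = (-1 + (-3 - 9/11)) - 117975861/168689219 = (-1 - 42/11) - 117975861/168689219 = -53/11 - 117975861/168689219 = -10238263078/1855581409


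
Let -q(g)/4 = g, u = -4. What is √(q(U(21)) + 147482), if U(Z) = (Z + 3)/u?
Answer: √147506 ≈ 384.06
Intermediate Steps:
U(Z) = -¾ - Z/4 (U(Z) = (Z + 3)/(-4) = (3 + Z)*(-¼) = -¾ - Z/4)
q(g) = -4*g
√(q(U(21)) + 147482) = √(-4*(-¾ - ¼*21) + 147482) = √(-4*(-¾ - 21/4) + 147482) = √(-4*(-6) + 147482) = √(24 + 147482) = √147506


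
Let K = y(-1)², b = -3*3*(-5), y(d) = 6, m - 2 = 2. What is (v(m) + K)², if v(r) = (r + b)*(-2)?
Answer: 3844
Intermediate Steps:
m = 4 (m = 2 + 2 = 4)
b = 45 (b = -9*(-5) = 45)
K = 36 (K = 6² = 36)
v(r) = -90 - 2*r (v(r) = (r + 45)*(-2) = (45 + r)*(-2) = -90 - 2*r)
(v(m) + K)² = ((-90 - 2*4) + 36)² = ((-90 - 8) + 36)² = (-98 + 36)² = (-62)² = 3844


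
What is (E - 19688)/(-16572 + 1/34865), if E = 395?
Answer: 672650445/577782779 ≈ 1.1642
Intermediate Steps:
(E - 19688)/(-16572 + 1/34865) = (395 - 19688)/(-16572 + 1/34865) = -19293/(-16572 + 1/34865) = -19293/(-577782779/34865) = -19293*(-34865/577782779) = 672650445/577782779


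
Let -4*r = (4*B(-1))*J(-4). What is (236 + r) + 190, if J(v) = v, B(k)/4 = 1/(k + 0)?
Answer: 410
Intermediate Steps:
B(k) = 4/k (B(k) = 4/(k + 0) = 4/k)
r = -16 (r = -4*(4/(-1))*(-4)/4 = -4*(4*(-1))*(-4)/4 = -4*(-4)*(-4)/4 = -(-4)*(-4) = -1/4*64 = -16)
(236 + r) + 190 = (236 - 16) + 190 = 220 + 190 = 410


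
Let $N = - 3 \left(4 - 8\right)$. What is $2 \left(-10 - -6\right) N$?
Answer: $-96$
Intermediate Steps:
$N = 12$ ($N = - 3 \left(4 - 8\right) = \left(-3\right) \left(-4\right) = 12$)
$2 \left(-10 - -6\right) N = 2 \left(-10 - -6\right) 12 = 2 \left(-10 + 6\right) 12 = 2 \left(-4\right) 12 = \left(-8\right) 12 = -96$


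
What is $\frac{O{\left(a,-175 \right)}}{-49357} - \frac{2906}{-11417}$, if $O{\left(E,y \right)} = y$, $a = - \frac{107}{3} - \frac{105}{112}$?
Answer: $\frac{20775631}{80501267} \approx 0.25808$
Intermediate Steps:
$a = - \frac{1757}{48}$ ($a = \left(-107\right) \frac{1}{3} - \frac{15}{16} = - \frac{107}{3} - \frac{15}{16} = - \frac{1757}{48} \approx -36.604$)
$\frac{O{\left(a,-175 \right)}}{-49357} - \frac{2906}{-11417} = - \frac{175}{-49357} - \frac{2906}{-11417} = \left(-175\right) \left(- \frac{1}{49357}\right) - - \frac{2906}{11417} = \frac{25}{7051} + \frac{2906}{11417} = \frac{20775631}{80501267}$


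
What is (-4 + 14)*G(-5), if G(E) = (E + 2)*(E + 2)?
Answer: 90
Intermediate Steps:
G(E) = (2 + E)² (G(E) = (2 + E)*(2 + E) = (2 + E)²)
(-4 + 14)*G(-5) = (-4 + 14)*(2 - 5)² = 10*(-3)² = 10*9 = 90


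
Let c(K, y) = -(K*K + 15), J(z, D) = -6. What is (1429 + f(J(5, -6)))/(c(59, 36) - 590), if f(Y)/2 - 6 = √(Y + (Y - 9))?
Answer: -1441/4086 - I*√21/2043 ≈ -0.35267 - 0.0022431*I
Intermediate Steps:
f(Y) = 12 + 2*√(-9 + 2*Y) (f(Y) = 12 + 2*√(Y + (Y - 9)) = 12 + 2*√(Y + (-9 + Y)) = 12 + 2*√(-9 + 2*Y))
c(K, y) = -15 - K² (c(K, y) = -(K² + 15) = -(15 + K²) = -15 - K²)
(1429 + f(J(5, -6)))/(c(59, 36) - 590) = (1429 + (12 + 2*√(-9 + 2*(-6))))/((-15 - 1*59²) - 590) = (1429 + (12 + 2*√(-9 - 12)))/((-15 - 1*3481) - 590) = (1429 + (12 + 2*√(-21)))/((-15 - 3481) - 590) = (1429 + (12 + 2*(I*√21)))/(-3496 - 590) = (1429 + (12 + 2*I*√21))/(-4086) = (1441 + 2*I*√21)*(-1/4086) = -1441/4086 - I*√21/2043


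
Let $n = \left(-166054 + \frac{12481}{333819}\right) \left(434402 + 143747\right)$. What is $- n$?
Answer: $\frac{32047936719804005}{333819} \approx 9.6004 \cdot 10^{10}$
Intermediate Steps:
$n = - \frac{32047936719804005}{333819}$ ($n = \left(-166054 + 12481 \cdot \frac{1}{333819}\right) 578149 = \left(-166054 + \frac{12481}{333819}\right) 578149 = \left(- \frac{55431967745}{333819}\right) 578149 = - \frac{32047936719804005}{333819} \approx -9.6004 \cdot 10^{10}$)
$- n = \left(-1\right) \left(- \frac{32047936719804005}{333819}\right) = \frac{32047936719804005}{333819}$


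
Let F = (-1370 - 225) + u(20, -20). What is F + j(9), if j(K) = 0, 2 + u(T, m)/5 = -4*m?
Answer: -1205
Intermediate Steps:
u(T, m) = -10 - 20*m (u(T, m) = -10 + 5*(-4*m) = -10 - 20*m)
F = -1205 (F = (-1370 - 225) + (-10 - 20*(-20)) = -1595 + (-10 + 400) = -1595 + 390 = -1205)
F + j(9) = -1205 + 0 = -1205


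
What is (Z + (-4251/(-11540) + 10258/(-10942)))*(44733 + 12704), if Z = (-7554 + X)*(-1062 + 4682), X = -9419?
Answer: -222808347440772552643/63135340 ≈ -3.5291e+12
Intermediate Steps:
Z = -61442260 (Z = (-7554 - 9419)*(-1062 + 4682) = -16973*3620 = -61442260)
(Z + (-4251/(-11540) + 10258/(-10942)))*(44733 + 12704) = (-61442260 + (-4251/(-11540) + 10258/(-10942)))*(44733 + 12704) = (-61442260 + (-4251*(-1/11540) + 10258*(-1/10942)))*57437 = (-61442260 + (4251/11540 - 5129/5471))*57437 = (-61442260 - 35931439/63135340)*57437 = -3879178011399839/63135340*57437 = -222808347440772552643/63135340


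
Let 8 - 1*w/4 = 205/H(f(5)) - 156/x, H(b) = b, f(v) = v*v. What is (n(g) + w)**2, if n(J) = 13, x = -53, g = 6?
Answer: 12769/70225 ≈ 0.18183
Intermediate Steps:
f(v) = v**2
w = -3332/265 (w = 32 - 4*(205/(5**2) - 156/(-53)) = 32 - 4*(205/25 - 156*(-1/53)) = 32 - 4*(205*(1/25) + 156/53) = 32 - 4*(41/5 + 156/53) = 32 - 4*2953/265 = 32 - 11812/265 = -3332/265 ≈ -12.574)
(n(g) + w)**2 = (13 - 3332/265)**2 = (113/265)**2 = 12769/70225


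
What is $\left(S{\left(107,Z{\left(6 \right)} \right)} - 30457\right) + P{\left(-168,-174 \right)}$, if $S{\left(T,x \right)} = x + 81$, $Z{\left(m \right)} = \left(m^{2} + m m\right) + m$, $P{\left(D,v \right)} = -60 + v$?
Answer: $-30532$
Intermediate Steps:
$Z{\left(m \right)} = m + 2 m^{2}$ ($Z{\left(m \right)} = \left(m^{2} + m^{2}\right) + m = 2 m^{2} + m = m + 2 m^{2}$)
$S{\left(T,x \right)} = 81 + x$
$\left(S{\left(107,Z{\left(6 \right)} \right)} - 30457\right) + P{\left(-168,-174 \right)} = \left(\left(81 + 6 \left(1 + 2 \cdot 6\right)\right) - 30457\right) - 234 = \left(\left(81 + 6 \left(1 + 12\right)\right) - 30457\right) - 234 = \left(\left(81 + 6 \cdot 13\right) - 30457\right) - 234 = \left(\left(81 + 78\right) - 30457\right) - 234 = \left(159 - 30457\right) - 234 = -30298 - 234 = -30532$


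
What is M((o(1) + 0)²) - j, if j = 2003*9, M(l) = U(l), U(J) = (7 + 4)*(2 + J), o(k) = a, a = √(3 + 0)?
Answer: -17972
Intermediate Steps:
a = √3 ≈ 1.7320
o(k) = √3
U(J) = 22 + 11*J (U(J) = 11*(2 + J) = 22 + 11*J)
M(l) = 22 + 11*l
j = 18027
M((o(1) + 0)²) - j = (22 + 11*(√3 + 0)²) - 1*18027 = (22 + 11*(√3)²) - 18027 = (22 + 11*3) - 18027 = (22 + 33) - 18027 = 55 - 18027 = -17972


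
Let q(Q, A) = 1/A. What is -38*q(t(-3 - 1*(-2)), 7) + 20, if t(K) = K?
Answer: 102/7 ≈ 14.571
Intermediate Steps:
-38*q(t(-3 - 1*(-2)), 7) + 20 = -38/7 + 20 = 102/7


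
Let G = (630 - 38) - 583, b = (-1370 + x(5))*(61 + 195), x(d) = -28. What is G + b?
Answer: -357879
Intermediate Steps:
b = -357888 (b = (-1370 - 28)*(61 + 195) = -1398*256 = -357888)
G = 9 (G = 592 - 583 = 9)
G + b = 9 - 357888 = -357879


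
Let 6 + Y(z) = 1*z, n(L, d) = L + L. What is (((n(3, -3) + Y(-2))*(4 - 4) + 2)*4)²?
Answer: 64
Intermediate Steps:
n(L, d) = 2*L
Y(z) = -6 + z (Y(z) = -6 + 1*z = -6 + z)
(((n(3, -3) + Y(-2))*(4 - 4) + 2)*4)² = (((2*3 + (-6 - 2))*(4 - 4) + 2)*4)² = (((6 - 8)*0 + 2)*4)² = ((-2*0 + 2)*4)² = ((0 + 2)*4)² = (2*4)² = 8² = 64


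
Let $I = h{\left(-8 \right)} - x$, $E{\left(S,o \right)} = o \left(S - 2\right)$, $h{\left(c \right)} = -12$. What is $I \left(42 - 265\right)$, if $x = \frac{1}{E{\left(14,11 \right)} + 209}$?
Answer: $\frac{912739}{341} \approx 2676.7$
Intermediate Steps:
$E{\left(S,o \right)} = o \left(-2 + S\right)$
$x = \frac{1}{341}$ ($x = \frac{1}{11 \left(-2 + 14\right) + 209} = \frac{1}{11 \cdot 12 + 209} = \frac{1}{132 + 209} = \frac{1}{341} \approx 0.0029326$)
$I = - \frac{4093}{341}$ ($I = -12 - \frac{1}{341} = - \frac{4093}{341} \approx -12.003$)
$I \left(42 - 265\right) = - \frac{4093 \left(42 - 265\right)}{341} = \left(- \frac{4093}{341}\right) \left(-223\right) = \frac{912739}{341}$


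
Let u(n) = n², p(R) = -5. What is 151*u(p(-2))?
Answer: 3775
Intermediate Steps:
151*u(p(-2)) = 151*(-5)² = 151*25 = 3775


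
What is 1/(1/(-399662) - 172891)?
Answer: -399662/69097962843 ≈ -5.7840e-6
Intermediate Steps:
1/(1/(-399662) - 172891) = 1/(-1/399662 - 172891) = 1/(-69097962843/399662) = -399662/69097962843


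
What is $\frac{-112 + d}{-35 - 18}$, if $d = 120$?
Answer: $- \frac{8}{53} \approx -0.15094$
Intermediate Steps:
$\frac{-112 + d}{-35 - 18} = \frac{-112 + 120}{-35 - 18} = \frac{1}{-35 - 18} \cdot 8 = \frac{1}{-53} \cdot 8 = \left(- \frac{1}{53}\right) 8 = - \frac{8}{53}$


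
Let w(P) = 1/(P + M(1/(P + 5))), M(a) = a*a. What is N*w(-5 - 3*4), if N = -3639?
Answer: 524016/2447 ≈ 214.15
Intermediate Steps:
M(a) = a²
w(P) = 1/(P + (5 + P)⁻²) (w(P) = 1/(P + (1/(P + 5))²) = 1/(P + (1/(5 + P))²) = 1/(P + (5 + P)⁻²))
N*w(-5 - 3*4) = -3639*(5 + (-5 - 3*4))²/(1 + (-5 - 3*4)*(5 + (-5 - 3*4))²) = -3639*(5 + (-5 - 12))²/(1 + (-5 - 12)*(5 + (-5 - 12))²) = -3639*(5 - 17)²/(1 - 17*(5 - 17)²) = -3639*(-12)²/(1 - 17*(-12)²) = -3639*144/(1 - 17*144) = -3639*144/(1 - 2448) = -3639*144/(-2447) = -(-3639)*144/2447 = -3639*(-144/2447) = 524016/2447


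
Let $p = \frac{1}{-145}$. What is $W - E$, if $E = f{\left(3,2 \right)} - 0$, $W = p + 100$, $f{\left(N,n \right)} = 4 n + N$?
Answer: $\frac{12904}{145} \approx 88.993$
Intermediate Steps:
$p = - \frac{1}{145} \approx -0.0068966$
$f{\left(N,n \right)} = N + 4 n$
$W = \frac{14499}{145}$ ($W = - \frac{1}{145} + 100 = \frac{14499}{145} \approx 99.993$)
$E = 11$ ($E = \left(3 + 4 \cdot 2\right) - 0 = \left(3 + 8\right) + 0 = 11 + 0 = 11$)
$W - E = \frac{14499}{145} - 11 = \frac{12904}{145}$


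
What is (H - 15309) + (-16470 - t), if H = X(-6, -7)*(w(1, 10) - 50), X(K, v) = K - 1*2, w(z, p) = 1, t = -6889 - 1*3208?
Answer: -21290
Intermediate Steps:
t = -10097 (t = -6889 - 3208 = -10097)
X(K, v) = -2 + K (X(K, v) = K - 2 = -2 + K)
H = 392 (H = (-2 - 6)*(1 - 50) = -8*(-49) = 392)
(H - 15309) + (-16470 - t) = (392 - 15309) + (-16470 - 1*(-10097)) = -14917 + (-16470 + 10097) = -14917 - 6373 = -21290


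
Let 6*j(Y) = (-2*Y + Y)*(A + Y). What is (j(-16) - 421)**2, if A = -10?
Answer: 2163841/9 ≈ 2.4043e+5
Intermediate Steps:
j(Y) = -Y*(-10 + Y)/6 (j(Y) = ((-2*Y + Y)*(-10 + Y))/6 = ((-Y)*(-10 + Y))/6 = (-Y*(-10 + Y))/6 = -Y*(-10 + Y)/6)
(j(-16) - 421)**2 = ((1/6)*(-16)*(10 - 1*(-16)) - 421)**2 = ((1/6)*(-16)*(10 + 16) - 421)**2 = ((1/6)*(-16)*26 - 421)**2 = (-208/3 - 421)**2 = (-1471/3)**2 = 2163841/9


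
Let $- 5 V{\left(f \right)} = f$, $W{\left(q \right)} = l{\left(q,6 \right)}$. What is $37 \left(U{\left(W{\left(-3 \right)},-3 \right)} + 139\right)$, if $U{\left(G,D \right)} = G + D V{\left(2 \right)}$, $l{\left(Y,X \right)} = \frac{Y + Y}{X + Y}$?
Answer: $\frac{25567}{5} \approx 5113.4$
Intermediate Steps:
$l{\left(Y,X \right)} = \frac{2 Y}{X + Y}$
$W{\left(q \right)} = \frac{2 q}{6 + q}$
$V{\left(f \right)} = - \frac{f}{5}$
$U{\left(G,D \right)} = G - \frac{2 D}{5}$ ($U{\left(G,D \right)} = G + D \left(\left(- \frac{1}{5}\right) 2\right) = G + D \left(- \frac{2}{5}\right) = G - \frac{2 D}{5}$)
$37 \left(U{\left(W{\left(-3 \right)},-3 \right)} + 139\right) = 37 \left(\left(2 \left(-3\right) \frac{1}{6 - 3} - - \frac{6}{5}\right) + 139\right) = 37 \left(\left(2 \left(-3\right) \frac{1}{3} + \frac{6}{5}\right) + 139\right) = 37 \left(\left(-2 + \frac{6}{5}\right) + 139\right) = 37 \left(- \frac{4}{5} + 139\right) = 37 \cdot \frac{691}{5} = \frac{25567}{5}$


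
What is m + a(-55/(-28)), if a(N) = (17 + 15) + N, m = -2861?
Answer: -79157/28 ≈ -2827.0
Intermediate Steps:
a(N) = 32 + N
m + a(-55/(-28)) = -2861 + (32 - 55/(-28)) = -2861 + (32 - 55*(-1/28)) = -2861 + (32 + 55/28) = -2861 + 951/28 = -79157/28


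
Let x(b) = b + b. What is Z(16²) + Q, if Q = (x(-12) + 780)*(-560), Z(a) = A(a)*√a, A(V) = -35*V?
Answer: -566720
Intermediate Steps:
Z(a) = -35*a^(3/2) (Z(a) = (-35*a)*√a = -35*a^(3/2))
x(b) = 2*b
Q = -423360 (Q = (2*(-12) + 780)*(-560) = (-24 + 780)*(-560) = 756*(-560) = -423360)
Z(16²) + Q = -35*(16²)^(3/2) - 423360 = -35*256^(3/2) - 423360 = -35*4096 - 423360 = -143360 - 423360 = -566720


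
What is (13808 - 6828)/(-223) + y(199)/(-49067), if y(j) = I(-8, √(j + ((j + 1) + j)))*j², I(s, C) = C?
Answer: -6980/223 - 39601*√598/49067 ≈ -51.037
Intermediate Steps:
y(j) = j²*√(1 + 3*j) (y(j) = √(j + ((j + 1) + j))*j² = √(j + ((1 + j) + j))*j² = √(j + (1 + 2*j))*j² = √(1 + 3*j)*j² = j²*√(1 + 3*j))
(13808 - 6828)/(-223) + y(199)/(-49067) = (13808 - 6828)/(-223) + (199²*√(1 + 3*199))/(-49067) = 6980*(-1/223) + (39601*√(1 + 597))*(-1/49067) = -6980/223 + (39601*√598)*(-1/49067) = -6980/223 - 39601*√598/49067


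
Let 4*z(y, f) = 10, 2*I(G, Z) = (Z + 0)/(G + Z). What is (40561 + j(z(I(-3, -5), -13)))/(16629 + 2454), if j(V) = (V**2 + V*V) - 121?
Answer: 80905/38166 ≈ 2.1198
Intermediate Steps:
I(G, Z) = Z/(2*(G + Z)) (I(G, Z) = ((Z + 0)/(G + Z))/2 = (Z/(G + Z))/2 = Z/(2*(G + Z)))
z(y, f) = 5/2 (z(y, f) = (1/4)*10 = 5/2)
j(V) = -121 + 2*V**2 (j(V) = (V**2 + V**2) - 121 = 2*V**2 - 121 = -121 + 2*V**2)
(40561 + j(z(I(-3, -5), -13)))/(16629 + 2454) = (40561 + (-121 + 2*(5/2)**2))/(16629 + 2454) = (40561 + (-121 + 2*(25/4)))/19083 = (40561 + (-121 + 25/2))*(1/19083) = (40561 - 217/2)*(1/19083) = (80905/2)*(1/19083) = 80905/38166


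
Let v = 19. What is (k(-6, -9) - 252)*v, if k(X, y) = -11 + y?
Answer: -5168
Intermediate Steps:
(k(-6, -9) - 252)*v = ((-11 - 9) - 252)*19 = (-20 - 252)*19 = -272*19 = -5168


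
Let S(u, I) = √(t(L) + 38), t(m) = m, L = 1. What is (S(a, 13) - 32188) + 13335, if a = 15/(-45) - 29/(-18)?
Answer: -18853 + √39 ≈ -18847.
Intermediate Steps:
a = 23/18 (a = 15*(-1/45) - 29*(-1/18) = -⅓ + 29/18 = 23/18 ≈ 1.2778)
S(u, I) = √39 (S(u, I) = √(1 + 38) = √39)
(S(a, 13) - 32188) + 13335 = (√39 - 32188) + 13335 = (-32188 + √39) + 13335 = -18853 + √39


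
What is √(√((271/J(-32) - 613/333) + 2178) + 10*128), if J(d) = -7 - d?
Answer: 2*√(98568000 + 555*√42103151)/555 ≈ 36.425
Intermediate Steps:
√(√((271/J(-32) - 613/333) + 2178) + 10*128) = √(√((271/(-7 - 1*(-32)) - 613/333) + 2178) + 10*128) = √(√((271/(-7 + 32) - 613*1/333) + 2178) + 1280) = √(√((271/25 - 613/333) + 2178) + 1280) = √(√(74918/8325 + 2178) + 1280) = √(√(18206768/8325) + 1280) = √(4*√42103151/555 + 1280) = √(1280 + 4*√42103151/555)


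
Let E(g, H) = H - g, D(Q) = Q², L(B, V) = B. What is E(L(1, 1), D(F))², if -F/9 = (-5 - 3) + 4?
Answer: 1677025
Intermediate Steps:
F = 36 (F = -9*((-5 - 3) + 4) = -9*(-8 + 4) = -9*(-4) = 36)
E(L(1, 1), D(F))² = (36² - 1*1)² = (1296 - 1)² = 1295² = 1677025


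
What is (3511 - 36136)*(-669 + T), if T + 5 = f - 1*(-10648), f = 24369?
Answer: -1120440375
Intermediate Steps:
T = 35012 (T = -5 + (24369 - 1*(-10648)) = -5 + (24369 + 10648) = -5 + 35017 = 35012)
(3511 - 36136)*(-669 + T) = (3511 - 36136)*(-669 + 35012) = -32625*34343 = -1120440375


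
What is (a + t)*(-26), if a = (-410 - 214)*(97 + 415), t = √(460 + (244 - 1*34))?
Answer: 8306688 - 26*√670 ≈ 8.3060e+6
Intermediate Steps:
t = √670 (t = √(460 + (244 - 34)) = √(460 + 210) = √670 ≈ 25.884)
a = -319488 (a = -624*512 = -319488)
(a + t)*(-26) = (-319488 + √670)*(-26) = 8306688 - 26*√670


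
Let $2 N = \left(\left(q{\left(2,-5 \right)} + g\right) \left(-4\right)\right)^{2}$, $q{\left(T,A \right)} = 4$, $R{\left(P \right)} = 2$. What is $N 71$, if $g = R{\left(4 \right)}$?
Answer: $20448$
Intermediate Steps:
$g = 2$
$N = 288$ ($N = \frac{\left(\left(4 + 2\right) \left(-4\right)\right)^{2}}{2} = \frac{\left(6 \left(-4\right)\right)^{2}}{2} = \frac{\left(-24\right)^{2}}{2} = \frac{1}{2} \cdot 576 = 288$)
$N 71 = 288 \cdot 71 = 20448$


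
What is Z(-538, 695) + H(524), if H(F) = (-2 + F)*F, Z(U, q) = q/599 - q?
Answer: 163427662/599 ≈ 2.7283e+5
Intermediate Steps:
Z(U, q) = -598*q/599 (Z(U, q) = q*(1/599) - q = q/599 - q = -598*q/599)
H(F) = F*(-2 + F)
Z(-538, 695) + H(524) = -598/599*695 + 524*(-2 + 524) = -415610/599 + 524*522 = -415610/599 + 273528 = 163427662/599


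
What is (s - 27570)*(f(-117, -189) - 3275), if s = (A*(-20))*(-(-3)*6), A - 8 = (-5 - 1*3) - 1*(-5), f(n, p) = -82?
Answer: 98595090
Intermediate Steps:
A = 5 (A = 8 + ((-5 - 1*3) - 1*(-5)) = 8 + ((-5 - 3) + 5) = 8 + (-8 + 5) = 8 - 3 = 5)
s = -1800 (s = (5*(-20))*(-(-3)*6) = -(-300)*(-6) = -100*18 = -1800)
(s - 27570)*(f(-117, -189) - 3275) = (-1800 - 27570)*(-82 - 3275) = -29370*(-3357) = 98595090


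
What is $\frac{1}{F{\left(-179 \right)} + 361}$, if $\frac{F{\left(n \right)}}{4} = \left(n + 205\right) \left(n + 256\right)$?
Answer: $\frac{1}{8369} \approx 0.00011949$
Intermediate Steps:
$F{\left(n \right)} = 4 \left(205 + n\right) \left(256 + n\right)$ ($F{\left(n \right)} = 4 \left(n + 205\right) \left(n + 256\right) = 4 \left(205 + n\right) \left(256 + n\right)$)
$\frac{1}{F{\left(-179 \right)} + 361} = \frac{1}{\left(209920 + 4 \left(-179\right)^{2} + 1844 \left(-179\right)\right) + 361} = \frac{1}{\left(209920 + 4 \cdot 32041 - 330076\right) + 361} = \frac{1}{\left(209920 + 128164 - 330076\right) + 361} = \frac{1}{8008 + 361} = \frac{1}{8369}$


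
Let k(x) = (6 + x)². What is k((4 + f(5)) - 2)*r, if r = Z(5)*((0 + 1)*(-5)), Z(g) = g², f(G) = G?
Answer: -21125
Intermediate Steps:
r = -125 (r = 5²*((0 + 1)*(-5)) = 25*(1*(-5)) = 25*(-5) = -125)
k((4 + f(5)) - 2)*r = (6 + ((4 + 5) - 2))²*(-125) = (6 + (9 - 2))²*(-125) = (6 + 7)²*(-125) = 13²*(-125) = 169*(-125) = -21125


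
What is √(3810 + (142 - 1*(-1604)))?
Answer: 2*√1389 ≈ 74.539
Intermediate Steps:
√(3810 + (142 - 1*(-1604))) = √(3810 + (142 + 1604)) = √(3810 + 1746) = √5556 = 2*√1389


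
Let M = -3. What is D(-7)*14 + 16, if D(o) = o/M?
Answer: 146/3 ≈ 48.667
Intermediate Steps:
D(o) = -o/3 (D(o) = o/(-3) = o*(-1/3) = -o/3)
D(-7)*14 + 16 = -1/3*(-7)*14 + 16 = (7/3)*14 + 16 = 98/3 + 16 = 146/3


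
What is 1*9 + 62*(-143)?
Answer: -8857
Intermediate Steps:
1*9 + 62*(-143) = 9 - 8866 = -8857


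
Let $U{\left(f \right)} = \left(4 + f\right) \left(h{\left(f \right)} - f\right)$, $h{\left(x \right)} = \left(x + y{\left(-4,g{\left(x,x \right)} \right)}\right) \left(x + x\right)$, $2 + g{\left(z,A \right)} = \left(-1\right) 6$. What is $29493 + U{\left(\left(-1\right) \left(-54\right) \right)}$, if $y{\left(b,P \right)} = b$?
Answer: $339561$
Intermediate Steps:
$g{\left(z,A \right)} = -8$ ($g{\left(z,A \right)} = -2 - 6 = -8$)
$h{\left(x \right)} = 2 x \left(-4 + x\right)$ ($h{\left(x \right)} = \left(x - 4\right) \left(x + x\right) = \left(-4 + x\right) 2 x = 2 x \left(-4 + x\right)$)
$U{\left(f \right)} = \left(4 + f\right) \left(- f + 2 f \left(-4 + f\right)\right)$ ($U{\left(f \right)} = \left(4 + f\right) \left(2 f \left(-4 + f\right) - f\right) = \left(4 + f\right) \left(- f + 2 f \left(-4 + f\right)\right)$)
$29493 + U{\left(\left(-1\right) \left(-54\right) \right)} = 29493 + \left(-1\right) \left(-54\right) \left(-36 - \left(-1\right) \left(-54\right) + 2 \left(\left(-1\right) \left(-54\right)\right)^{2}\right) = 29493 + 54 \left(-36 - 54 + 2 \cdot 54^{2}\right) = 29493 + 54 \left(-36 - 54 + 2 \cdot 2916\right) = 29493 + 54 \left(-36 - 54 + 5832\right) = 29493 + 54 \cdot 5742 = 29493 + 310068 = 339561$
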